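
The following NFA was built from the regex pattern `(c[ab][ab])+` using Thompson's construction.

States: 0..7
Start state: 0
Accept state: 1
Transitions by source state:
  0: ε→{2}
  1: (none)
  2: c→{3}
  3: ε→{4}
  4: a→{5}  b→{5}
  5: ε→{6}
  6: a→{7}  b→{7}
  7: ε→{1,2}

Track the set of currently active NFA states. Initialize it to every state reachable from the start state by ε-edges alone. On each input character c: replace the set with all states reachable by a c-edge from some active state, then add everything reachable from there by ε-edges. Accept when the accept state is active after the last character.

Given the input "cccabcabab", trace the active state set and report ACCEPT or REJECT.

Answer: REJECT

Derivation:
S₀ = ε-closure({0}) = {0,2}
'c' @ 1: {3,4}
'c' @ 2: {}  — dead — no transitions
rest 'cabcabab' ignored (set empty)
after full input: {}  (accept=1 not in)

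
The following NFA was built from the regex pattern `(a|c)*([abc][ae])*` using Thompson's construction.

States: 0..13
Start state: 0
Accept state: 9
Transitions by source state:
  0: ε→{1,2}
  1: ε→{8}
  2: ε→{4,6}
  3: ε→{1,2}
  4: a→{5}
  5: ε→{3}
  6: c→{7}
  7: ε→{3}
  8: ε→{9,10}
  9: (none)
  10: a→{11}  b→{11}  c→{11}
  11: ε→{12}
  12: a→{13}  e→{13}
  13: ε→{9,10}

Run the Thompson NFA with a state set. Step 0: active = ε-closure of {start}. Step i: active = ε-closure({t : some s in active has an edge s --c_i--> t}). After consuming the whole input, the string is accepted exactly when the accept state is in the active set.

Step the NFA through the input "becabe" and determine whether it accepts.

start: ε-closure({0}) = {0,1,2,4,6,8,9,10}
'b' @ 1: {11,12}
'e' @ 2: {9,10,13}  ✓accept
'c' @ 3: {11,12}
'a' @ 4: {9,10,13}  ✓accept
'b' @ 5: {11,12}
'e' @ 6: {9,10,13}  ✓accept
final: {9,10,13}; accept 9 in set

Answer: ACCEPT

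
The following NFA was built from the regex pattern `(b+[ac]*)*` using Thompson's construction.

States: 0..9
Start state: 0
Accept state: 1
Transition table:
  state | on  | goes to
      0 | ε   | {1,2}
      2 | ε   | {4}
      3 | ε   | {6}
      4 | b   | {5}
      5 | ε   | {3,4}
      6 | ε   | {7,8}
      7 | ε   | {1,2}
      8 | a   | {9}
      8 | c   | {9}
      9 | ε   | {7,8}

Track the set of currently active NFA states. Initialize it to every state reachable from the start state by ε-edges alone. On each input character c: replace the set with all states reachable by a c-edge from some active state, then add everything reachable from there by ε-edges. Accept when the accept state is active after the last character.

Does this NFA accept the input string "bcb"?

Answer: ACCEPT

Trace:
start: ε-closure({0}) = {0,1,2,4}
'b' @ 1: {1,2,3,4,5,6,7,8}  ✓accept
'c' @ 2: {1,2,4,7,8,9}  ✓accept
'b' @ 3: {1,2,3,4,5,6,7,8}  ✓accept
after full input: {1,2,3,4,5,6,7,8}  (accept=1 in)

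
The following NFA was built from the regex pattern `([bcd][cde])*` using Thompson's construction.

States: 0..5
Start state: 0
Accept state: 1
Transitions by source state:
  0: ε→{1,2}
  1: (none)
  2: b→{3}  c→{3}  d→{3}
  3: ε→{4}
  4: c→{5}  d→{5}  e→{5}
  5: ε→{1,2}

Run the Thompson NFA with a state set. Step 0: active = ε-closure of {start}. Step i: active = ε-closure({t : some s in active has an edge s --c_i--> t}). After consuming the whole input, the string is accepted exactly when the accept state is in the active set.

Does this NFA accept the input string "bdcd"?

Answer: ACCEPT

Steps:
S₀ = ε-closure({0}) = {0,1,2}
'b' @ 1: {3,4}
'd' @ 2: {1,2,5}  (accept∈set)
'c' @ 3: {3,4}
'd' @ 4: {1,2,5}  (accept∈set)
after full input: {1,2,5}  (accept=1 in)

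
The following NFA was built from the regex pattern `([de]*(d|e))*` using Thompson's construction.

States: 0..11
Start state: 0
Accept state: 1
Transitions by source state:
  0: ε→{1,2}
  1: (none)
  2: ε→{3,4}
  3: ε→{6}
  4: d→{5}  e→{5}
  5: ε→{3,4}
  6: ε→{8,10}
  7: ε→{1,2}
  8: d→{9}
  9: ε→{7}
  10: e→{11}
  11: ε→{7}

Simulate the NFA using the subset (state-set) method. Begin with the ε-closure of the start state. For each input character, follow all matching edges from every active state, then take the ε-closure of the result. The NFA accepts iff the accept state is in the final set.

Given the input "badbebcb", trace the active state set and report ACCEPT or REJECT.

Answer: REJECT

Trace:
start: ε-closure({0}) = {0,1,2,3,4,6,8,10}
'b' @ 1: {}  — state set empty
rest 'adbebcb' ignored (set empty)
after full input: {}  (accept=1 not in)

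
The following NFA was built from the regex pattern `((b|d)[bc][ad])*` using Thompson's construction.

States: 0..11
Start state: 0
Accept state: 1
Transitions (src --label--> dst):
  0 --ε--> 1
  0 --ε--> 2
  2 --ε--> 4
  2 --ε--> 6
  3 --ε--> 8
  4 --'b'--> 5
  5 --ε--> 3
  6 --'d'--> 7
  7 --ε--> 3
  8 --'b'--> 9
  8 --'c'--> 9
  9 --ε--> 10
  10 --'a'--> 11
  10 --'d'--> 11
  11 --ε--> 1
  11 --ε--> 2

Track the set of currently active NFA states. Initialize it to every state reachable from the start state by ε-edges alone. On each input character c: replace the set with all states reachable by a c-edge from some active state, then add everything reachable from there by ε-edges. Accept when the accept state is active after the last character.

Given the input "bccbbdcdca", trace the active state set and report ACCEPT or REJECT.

Answer: REJECT

Derivation:
initial (ε-close {0}): {0,1,2,4,6}
'b' @ 1: {3,5,8}
'c' @ 2: {9,10}
'c' @ 3: {}  — dead — no transitions
rest 'bbdcdca' ignored (set empty)
after full input: {}  (accept=1 not in)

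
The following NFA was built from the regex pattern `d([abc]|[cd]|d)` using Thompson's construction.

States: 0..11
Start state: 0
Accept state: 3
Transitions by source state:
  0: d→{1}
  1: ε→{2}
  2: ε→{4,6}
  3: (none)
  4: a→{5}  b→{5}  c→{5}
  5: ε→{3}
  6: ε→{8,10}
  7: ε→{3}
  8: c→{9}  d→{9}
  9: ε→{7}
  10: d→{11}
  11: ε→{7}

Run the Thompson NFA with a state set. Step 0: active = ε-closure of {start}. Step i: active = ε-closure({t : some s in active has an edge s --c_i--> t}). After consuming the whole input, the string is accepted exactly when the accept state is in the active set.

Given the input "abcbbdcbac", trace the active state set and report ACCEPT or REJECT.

Answer: REJECT

Trace:
start: ε-closure({0}) = {0}
'a' @ 1: {}  — dead — no transitions
rest 'bcbbdcbac' ignored (set empty)
final: {}; accept 3 not in set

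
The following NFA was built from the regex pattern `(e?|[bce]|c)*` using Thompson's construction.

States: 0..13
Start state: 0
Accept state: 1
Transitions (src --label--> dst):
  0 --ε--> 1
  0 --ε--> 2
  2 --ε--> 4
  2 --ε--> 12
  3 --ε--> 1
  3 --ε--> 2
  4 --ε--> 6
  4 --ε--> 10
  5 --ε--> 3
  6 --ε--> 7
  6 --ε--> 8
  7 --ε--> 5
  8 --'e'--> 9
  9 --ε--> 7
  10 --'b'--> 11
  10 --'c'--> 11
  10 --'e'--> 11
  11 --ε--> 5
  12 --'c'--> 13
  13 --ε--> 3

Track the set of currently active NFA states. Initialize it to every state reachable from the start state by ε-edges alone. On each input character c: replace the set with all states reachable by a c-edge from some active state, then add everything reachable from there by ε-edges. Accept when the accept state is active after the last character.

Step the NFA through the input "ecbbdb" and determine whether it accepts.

initial (ε-close {0}): {0,1,2,3,4,5,6,7,8,10,12}
'e' @ 1: {1,2,3,4,5,6,7,8,9,10,11,12}  [accepting]
'c' @ 2: {1,2,3,4,5,6,7,8,10,11,12,13}  [accepting]
'b' @ 3: {1,2,3,4,5,6,7,8,10,11,12}  [accepting]
'b' @ 4: {1,2,3,4,5,6,7,8,10,11,12}  [accepting]
'd' @ 5: {}  — dead — no transitions
rest 'b' ignored (set empty)
final: {}; accept 1 not in set

Answer: REJECT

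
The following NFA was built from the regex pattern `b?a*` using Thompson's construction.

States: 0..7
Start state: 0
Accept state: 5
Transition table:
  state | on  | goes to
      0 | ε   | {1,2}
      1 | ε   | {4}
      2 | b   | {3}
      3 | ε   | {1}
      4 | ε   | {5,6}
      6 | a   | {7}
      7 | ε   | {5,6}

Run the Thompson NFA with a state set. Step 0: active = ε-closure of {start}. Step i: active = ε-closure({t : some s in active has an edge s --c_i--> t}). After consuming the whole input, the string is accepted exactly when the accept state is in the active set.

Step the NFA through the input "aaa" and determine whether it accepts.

Answer: ACCEPT

Steps:
start: ε-closure({0}) = {0,1,2,4,5,6}
'a' @ 1: {5,6,7}  [accepting]
'a' @ 2: {5,6,7}  [accepting]
'a' @ 3: {5,6,7}  [accepting]
final: {5,6,7}; accept 5 in set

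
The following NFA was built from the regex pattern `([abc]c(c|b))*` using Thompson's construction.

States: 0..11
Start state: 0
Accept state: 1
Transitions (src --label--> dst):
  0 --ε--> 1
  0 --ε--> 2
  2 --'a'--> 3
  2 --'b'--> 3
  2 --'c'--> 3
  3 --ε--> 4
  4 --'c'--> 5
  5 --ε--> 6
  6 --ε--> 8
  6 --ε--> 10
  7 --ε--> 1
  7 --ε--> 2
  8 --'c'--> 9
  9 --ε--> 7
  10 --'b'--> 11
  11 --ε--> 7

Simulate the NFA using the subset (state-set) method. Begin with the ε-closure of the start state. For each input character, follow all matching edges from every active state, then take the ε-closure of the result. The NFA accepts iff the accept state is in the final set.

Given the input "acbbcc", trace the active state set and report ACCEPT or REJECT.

initial (ε-close {0}): {0,1,2}
'a' @ 1: {3,4}
'c' @ 2: {5,6,8,10}
'b' @ 3: {1,2,7,11}  (accept∈set)
'b' @ 4: {3,4}
'c' @ 5: {5,6,8,10}
'c' @ 6: {1,2,7,9}  (accept∈set)
final: {1,2,7,9}; accept 1 in set

Answer: ACCEPT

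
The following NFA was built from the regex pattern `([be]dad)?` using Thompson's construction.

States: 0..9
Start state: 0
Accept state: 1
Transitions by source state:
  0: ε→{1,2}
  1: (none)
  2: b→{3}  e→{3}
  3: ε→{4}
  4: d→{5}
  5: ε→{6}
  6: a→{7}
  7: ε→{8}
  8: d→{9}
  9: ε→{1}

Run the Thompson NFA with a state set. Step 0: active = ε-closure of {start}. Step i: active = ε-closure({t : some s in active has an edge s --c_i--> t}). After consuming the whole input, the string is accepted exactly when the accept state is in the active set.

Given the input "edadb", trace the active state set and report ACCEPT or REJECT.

start: ε-closure({0}) = {0,1,2}
'e' @ 1: {3,4}
'd' @ 2: {5,6}
'a' @ 3: {7,8}
'd' @ 4: {1,9}  ✓accept
'b' @ 5: {}  — dead — no transitions
end set {} — state 1 not in

Answer: REJECT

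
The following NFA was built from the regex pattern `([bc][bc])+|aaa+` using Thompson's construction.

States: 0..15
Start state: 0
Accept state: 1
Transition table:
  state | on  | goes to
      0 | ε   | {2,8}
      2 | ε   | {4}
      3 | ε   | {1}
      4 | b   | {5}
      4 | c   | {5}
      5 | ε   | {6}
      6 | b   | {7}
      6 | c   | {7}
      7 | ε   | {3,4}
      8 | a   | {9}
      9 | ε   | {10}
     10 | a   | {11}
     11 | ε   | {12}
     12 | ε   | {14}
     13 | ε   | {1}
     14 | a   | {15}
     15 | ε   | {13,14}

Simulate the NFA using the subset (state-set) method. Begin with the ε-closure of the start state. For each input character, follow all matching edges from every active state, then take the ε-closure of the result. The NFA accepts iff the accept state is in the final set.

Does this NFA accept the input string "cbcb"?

S₀ = ε-closure({0}) = {0,2,4,8}
'c' @ 1: {5,6}
'b' @ 2: {1,3,4,7}  ✓accept
'c' @ 3: {5,6}
'b' @ 4: {1,3,4,7}  ✓accept
after full input: {1,3,4,7}  (accept=1 in)

Answer: ACCEPT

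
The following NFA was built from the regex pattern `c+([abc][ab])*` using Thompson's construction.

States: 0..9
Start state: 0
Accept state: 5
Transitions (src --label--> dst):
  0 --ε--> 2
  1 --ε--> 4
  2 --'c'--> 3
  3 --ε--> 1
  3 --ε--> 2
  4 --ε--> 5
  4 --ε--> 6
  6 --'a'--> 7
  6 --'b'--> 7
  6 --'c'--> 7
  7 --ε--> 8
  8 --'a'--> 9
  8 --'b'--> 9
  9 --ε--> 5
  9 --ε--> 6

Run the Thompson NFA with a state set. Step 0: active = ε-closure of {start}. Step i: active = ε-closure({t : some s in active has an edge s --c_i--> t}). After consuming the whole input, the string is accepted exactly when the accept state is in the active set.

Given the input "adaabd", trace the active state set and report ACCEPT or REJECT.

Answer: REJECT

Trace:
S₀ = ε-closure({0}) = {0,2}
'a' @ 1: {}  — no active states
rest 'daabd' ignored (set empty)
end set {} — state 5 not in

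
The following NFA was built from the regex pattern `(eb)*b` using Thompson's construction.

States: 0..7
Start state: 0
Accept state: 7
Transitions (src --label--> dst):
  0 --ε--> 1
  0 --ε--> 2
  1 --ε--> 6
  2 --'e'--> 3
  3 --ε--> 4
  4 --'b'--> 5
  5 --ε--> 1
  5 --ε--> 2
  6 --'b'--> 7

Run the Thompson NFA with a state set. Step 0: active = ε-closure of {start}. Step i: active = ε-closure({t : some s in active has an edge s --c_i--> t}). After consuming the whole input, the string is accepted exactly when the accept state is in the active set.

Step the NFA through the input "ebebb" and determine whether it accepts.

Answer: ACCEPT

Trace:
initial (ε-close {0}): {0,1,2,6}
'e' @ 1: {3,4}
'b' @ 2: {1,2,5,6}
'e' @ 3: {3,4}
'b' @ 4: {1,2,5,6}
'b' @ 5: {7}  ✓accept
after full input: {7}  (accept=7 in)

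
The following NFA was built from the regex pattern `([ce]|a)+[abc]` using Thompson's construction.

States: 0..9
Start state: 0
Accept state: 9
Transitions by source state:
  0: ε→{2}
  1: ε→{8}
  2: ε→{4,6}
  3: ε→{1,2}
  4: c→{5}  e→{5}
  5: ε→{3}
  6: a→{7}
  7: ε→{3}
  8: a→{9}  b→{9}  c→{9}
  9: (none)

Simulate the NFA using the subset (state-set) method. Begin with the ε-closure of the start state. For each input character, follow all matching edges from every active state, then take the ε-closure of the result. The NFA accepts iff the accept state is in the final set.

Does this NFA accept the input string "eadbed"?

S₀ = ε-closure({0}) = {0,2,4,6}
'e' @ 1: {1,2,3,4,5,6,8}
'a' @ 2: {1,2,3,4,6,7,8,9}  (accept∈set)
'd' @ 3: {}  — state set empty
rest 'bed' ignored (set empty)
end set {} — state 9 not in

Answer: REJECT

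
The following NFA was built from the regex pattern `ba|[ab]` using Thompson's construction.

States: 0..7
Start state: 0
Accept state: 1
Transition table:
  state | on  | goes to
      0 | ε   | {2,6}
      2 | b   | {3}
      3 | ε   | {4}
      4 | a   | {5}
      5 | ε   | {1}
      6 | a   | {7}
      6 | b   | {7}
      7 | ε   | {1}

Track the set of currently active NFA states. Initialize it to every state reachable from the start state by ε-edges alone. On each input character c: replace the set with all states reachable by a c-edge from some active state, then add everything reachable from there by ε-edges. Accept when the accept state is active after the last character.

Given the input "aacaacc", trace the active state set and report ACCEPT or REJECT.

Answer: REJECT

Steps:
initial (ε-close {0}): {0,2,6}
'a' @ 1: {1,7}  [accepting]
'a' @ 2: {}  — state set empty
rest 'caacc' ignored (set empty)
final: {}; accept 1 not in set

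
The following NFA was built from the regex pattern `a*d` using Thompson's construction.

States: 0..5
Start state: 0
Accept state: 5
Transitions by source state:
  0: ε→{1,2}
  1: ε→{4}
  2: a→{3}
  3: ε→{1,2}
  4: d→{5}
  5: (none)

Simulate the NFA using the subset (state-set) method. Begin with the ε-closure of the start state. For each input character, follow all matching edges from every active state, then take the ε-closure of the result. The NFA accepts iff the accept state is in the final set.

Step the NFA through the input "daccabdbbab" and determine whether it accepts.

Answer: REJECT

Derivation:
initial (ε-close {0}): {0,1,2,4}
'd' @ 1: {5}  [accepting]
'a' @ 2: {}  — no active states
rest 'ccabdbbab' ignored (set empty)
final: {}; accept 5 not in set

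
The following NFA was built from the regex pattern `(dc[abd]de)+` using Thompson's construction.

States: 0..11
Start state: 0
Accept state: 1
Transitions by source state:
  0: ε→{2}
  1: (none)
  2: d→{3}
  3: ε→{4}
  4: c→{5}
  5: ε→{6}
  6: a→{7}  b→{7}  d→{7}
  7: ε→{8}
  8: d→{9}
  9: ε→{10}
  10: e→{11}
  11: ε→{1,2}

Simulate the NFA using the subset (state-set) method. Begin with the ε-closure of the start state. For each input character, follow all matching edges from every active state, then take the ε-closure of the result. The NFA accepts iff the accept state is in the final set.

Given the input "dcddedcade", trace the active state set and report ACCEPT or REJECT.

Answer: ACCEPT

Trace:
initial (ε-close {0}): {0,2}
'd' @ 1: {3,4}
'c' @ 2: {5,6}
'd' @ 3: {7,8}
'd' @ 4: {9,10}
'e' @ 5: {1,2,11}  (accept∈set)
'd' @ 6: {3,4}
'c' @ 7: {5,6}
'a' @ 8: {7,8}
'd' @ 9: {9,10}
'e' @ 10: {1,2,11}  (accept∈set)
after full input: {1,2,11}  (accept=1 in)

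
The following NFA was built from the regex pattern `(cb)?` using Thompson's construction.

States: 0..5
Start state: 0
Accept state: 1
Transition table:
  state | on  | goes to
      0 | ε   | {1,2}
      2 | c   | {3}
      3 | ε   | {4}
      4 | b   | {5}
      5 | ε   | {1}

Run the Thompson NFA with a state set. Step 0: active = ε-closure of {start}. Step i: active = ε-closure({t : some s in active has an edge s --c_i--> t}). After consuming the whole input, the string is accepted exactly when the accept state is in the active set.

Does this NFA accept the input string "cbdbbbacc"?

Answer: REJECT

Trace:
S₀ = ε-closure({0}) = {0,1,2}
'c' @ 1: {3,4}
'b' @ 2: {1,5}  ✓accept
'd' @ 3: {}  — no active states
rest 'bbbacc' ignored (set empty)
after full input: {}  (accept=1 not in)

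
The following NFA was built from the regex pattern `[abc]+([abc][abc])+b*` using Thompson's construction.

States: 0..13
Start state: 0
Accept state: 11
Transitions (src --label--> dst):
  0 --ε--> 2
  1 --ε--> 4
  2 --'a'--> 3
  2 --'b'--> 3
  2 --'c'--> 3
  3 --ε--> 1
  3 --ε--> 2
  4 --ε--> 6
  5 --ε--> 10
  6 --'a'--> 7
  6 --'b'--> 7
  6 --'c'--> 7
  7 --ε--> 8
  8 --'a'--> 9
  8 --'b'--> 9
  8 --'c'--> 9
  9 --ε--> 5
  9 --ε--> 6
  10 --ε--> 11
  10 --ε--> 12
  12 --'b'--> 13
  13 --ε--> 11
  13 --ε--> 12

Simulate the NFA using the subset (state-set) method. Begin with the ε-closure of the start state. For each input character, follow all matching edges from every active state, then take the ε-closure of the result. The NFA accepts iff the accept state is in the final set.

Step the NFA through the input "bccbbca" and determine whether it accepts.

Answer: ACCEPT

Trace:
S₀ = ε-closure({0}) = {0,2}
'b' @ 1: {1,2,3,4,6}
'c' @ 2: {1,2,3,4,6,7,8}
'c' @ 3: {1,2,3,4,5,6,7,8,9,10,11,12}  (accept∈set)
'b' @ 4: {1,2,3,4,5,6,7,8,9,10,11,12,13}  (accept∈set)
'b' @ 5: {1,2,3,4,5,6,7,8,9,10,11,12,13}  (accept∈set)
'c' @ 6: {1,2,3,4,5,6,7,8,9,10,11,12}  (accept∈set)
'a' @ 7: {1,2,3,4,5,6,7,8,9,10,11,12}  (accept∈set)
final: {1,2,3,4,5,6,7,8,9,10,11,12}; accept 11 in set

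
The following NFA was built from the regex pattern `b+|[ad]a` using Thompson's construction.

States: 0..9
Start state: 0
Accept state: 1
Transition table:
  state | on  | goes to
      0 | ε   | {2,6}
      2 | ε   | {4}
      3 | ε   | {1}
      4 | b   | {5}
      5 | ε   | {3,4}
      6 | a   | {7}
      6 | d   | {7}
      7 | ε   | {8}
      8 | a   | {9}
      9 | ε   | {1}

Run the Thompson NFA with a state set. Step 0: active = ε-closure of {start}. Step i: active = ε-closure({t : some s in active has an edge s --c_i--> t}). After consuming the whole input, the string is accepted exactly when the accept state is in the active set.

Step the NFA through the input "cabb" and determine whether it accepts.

start: ε-closure({0}) = {0,2,4,6}
'c' @ 1: {}  — no active states
rest 'abb' ignored (set empty)
final: {}; accept 1 not in set

Answer: REJECT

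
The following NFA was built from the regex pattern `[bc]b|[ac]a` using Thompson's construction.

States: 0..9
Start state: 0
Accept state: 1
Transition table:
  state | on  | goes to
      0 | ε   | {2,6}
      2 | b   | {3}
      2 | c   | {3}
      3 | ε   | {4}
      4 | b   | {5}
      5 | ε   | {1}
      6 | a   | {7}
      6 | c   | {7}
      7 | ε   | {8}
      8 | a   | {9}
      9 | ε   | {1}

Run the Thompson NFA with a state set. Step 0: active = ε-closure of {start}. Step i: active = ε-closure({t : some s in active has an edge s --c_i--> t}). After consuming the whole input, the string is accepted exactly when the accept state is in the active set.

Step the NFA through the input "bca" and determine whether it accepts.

Answer: REJECT

Steps:
S₀ = ε-closure({0}) = {0,2,6}
'b' @ 1: {3,4}
'c' @ 2: {}  — no active states
rest 'a' ignored (set empty)
end set {} — state 1 not in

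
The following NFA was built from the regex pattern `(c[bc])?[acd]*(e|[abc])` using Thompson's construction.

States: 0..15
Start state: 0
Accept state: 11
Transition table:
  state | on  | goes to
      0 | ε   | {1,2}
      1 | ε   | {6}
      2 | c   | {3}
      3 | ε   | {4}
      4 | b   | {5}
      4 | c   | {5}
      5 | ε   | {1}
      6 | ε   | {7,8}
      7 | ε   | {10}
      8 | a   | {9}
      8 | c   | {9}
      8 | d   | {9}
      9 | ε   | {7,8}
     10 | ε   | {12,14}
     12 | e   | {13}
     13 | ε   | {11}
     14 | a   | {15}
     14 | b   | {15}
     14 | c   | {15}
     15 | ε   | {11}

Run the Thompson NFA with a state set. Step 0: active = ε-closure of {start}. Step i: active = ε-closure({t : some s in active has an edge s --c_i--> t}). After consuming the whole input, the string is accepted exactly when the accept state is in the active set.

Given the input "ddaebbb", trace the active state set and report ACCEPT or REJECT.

Answer: REJECT

Derivation:
S₀ = ε-closure({0}) = {0,1,2,6,7,8,10,12,14}
'd' @ 1: {7,8,9,10,12,14}
'd' @ 2: {7,8,9,10,12,14}
'a' @ 3: {7,8,9,10,11,12,14,15}  [accepting]
'e' @ 4: {11,13}  [accepting]
'b' @ 5: {}  — no active states
rest 'bb' ignored (set empty)
after full input: {}  (accept=11 not in)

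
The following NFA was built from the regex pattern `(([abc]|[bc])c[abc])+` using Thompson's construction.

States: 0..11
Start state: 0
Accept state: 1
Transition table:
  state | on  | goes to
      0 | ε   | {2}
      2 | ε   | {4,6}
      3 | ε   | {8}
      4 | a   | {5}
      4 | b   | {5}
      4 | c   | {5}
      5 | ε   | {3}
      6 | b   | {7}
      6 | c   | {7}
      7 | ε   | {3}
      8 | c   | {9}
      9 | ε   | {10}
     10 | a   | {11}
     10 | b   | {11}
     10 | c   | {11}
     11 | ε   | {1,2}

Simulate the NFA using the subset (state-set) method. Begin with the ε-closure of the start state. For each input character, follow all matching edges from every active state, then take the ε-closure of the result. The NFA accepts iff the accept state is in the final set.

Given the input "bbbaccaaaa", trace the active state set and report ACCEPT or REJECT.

Answer: REJECT

Steps:
S₀ = ε-closure({0}) = {0,2,4,6}
'b' @ 1: {3,5,7,8}
'b' @ 2: {}  — no active states
rest 'baccaaaa' ignored (set empty)
final: {}; accept 1 not in set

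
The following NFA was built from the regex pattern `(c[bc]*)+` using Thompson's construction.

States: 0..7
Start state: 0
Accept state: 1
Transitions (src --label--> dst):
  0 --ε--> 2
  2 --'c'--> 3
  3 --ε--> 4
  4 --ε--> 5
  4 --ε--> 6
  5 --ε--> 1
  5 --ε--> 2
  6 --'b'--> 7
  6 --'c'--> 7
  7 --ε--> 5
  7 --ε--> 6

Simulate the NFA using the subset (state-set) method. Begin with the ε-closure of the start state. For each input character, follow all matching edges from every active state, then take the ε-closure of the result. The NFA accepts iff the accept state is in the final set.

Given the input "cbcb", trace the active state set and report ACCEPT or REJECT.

initial (ε-close {0}): {0,2}
'c' @ 1: {1,2,3,4,5,6}  [accepting]
'b' @ 2: {1,2,5,6,7}  [accepting]
'c' @ 3: {1,2,3,4,5,6,7}  [accepting]
'b' @ 4: {1,2,5,6,7}  [accepting]
after full input: {1,2,5,6,7}  (accept=1 in)

Answer: ACCEPT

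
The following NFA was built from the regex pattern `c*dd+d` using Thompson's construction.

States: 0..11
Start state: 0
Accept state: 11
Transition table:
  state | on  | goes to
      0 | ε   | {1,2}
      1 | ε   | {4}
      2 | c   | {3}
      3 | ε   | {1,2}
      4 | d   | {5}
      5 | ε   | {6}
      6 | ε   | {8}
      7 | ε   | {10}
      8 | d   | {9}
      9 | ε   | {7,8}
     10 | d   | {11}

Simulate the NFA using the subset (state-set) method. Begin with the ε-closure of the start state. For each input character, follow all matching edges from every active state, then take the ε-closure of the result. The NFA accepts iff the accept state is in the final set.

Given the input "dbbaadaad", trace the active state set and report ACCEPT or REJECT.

Answer: REJECT

Steps:
S₀ = ε-closure({0}) = {0,1,2,4}
'd' @ 1: {5,6,8}
'b' @ 2: {}  — state set empty
rest 'baadaad' ignored (set empty)
end set {} — state 11 not in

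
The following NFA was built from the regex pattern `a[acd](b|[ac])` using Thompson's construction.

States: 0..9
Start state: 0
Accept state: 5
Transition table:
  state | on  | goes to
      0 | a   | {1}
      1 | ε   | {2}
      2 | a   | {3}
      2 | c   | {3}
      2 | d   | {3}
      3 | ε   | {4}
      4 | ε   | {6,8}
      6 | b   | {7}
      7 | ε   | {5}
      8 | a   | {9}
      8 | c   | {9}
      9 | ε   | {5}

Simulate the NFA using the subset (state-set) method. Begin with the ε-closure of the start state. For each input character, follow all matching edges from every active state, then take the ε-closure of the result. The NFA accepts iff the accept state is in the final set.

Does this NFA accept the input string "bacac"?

start: ε-closure({0}) = {0}
'b' @ 1: {}  — state set empty
rest 'acac' ignored (set empty)
end set {} — state 5 not in

Answer: REJECT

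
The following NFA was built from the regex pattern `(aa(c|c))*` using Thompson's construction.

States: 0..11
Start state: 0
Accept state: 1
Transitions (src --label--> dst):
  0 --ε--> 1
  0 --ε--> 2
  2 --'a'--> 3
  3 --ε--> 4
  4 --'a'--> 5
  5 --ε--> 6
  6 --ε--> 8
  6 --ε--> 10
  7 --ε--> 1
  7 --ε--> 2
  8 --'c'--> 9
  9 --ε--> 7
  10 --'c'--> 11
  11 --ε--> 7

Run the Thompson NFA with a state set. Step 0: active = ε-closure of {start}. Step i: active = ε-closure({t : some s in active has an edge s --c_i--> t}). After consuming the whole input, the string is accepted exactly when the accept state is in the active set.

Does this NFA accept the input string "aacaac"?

Answer: ACCEPT

Trace:
start: ε-closure({0}) = {0,1,2}
'a' @ 1: {3,4}
'a' @ 2: {5,6,8,10}
'c' @ 3: {1,2,7,9,11}  [accepting]
'a' @ 4: {3,4}
'a' @ 5: {5,6,8,10}
'c' @ 6: {1,2,7,9,11}  [accepting]
end set {1,2,7,9,11} — state 1 in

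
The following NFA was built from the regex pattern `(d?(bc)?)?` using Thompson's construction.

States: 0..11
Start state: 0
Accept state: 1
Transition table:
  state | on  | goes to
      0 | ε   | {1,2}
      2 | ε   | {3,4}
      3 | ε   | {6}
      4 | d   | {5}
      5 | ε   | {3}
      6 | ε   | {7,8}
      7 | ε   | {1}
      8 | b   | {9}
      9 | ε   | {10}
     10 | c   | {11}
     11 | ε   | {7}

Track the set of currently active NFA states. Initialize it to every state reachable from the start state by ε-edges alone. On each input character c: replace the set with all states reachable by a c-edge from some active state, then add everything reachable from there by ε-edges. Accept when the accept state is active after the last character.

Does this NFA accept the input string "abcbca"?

start: ε-closure({0}) = {0,1,2,3,4,6,7,8}
'a' @ 1: {}  — dead — no transitions
rest 'bcbca' ignored (set empty)
end set {} — state 1 not in

Answer: REJECT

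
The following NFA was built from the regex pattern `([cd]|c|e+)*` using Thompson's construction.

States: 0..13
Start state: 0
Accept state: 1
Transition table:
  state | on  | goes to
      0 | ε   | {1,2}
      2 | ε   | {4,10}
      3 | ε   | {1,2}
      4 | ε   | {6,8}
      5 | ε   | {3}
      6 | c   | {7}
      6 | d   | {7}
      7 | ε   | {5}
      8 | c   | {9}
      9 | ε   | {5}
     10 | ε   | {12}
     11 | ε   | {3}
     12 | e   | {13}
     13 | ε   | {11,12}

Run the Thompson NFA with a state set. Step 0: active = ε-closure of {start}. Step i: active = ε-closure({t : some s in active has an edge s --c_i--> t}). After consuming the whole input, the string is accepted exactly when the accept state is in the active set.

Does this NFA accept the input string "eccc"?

initial (ε-close {0}): {0,1,2,4,6,8,10,12}
'e' @ 1: {1,2,3,4,6,8,10,11,12,13}  (accept∈set)
'c' @ 2: {1,2,3,4,5,6,7,8,9,10,12}  (accept∈set)
'c' @ 3: {1,2,3,4,5,6,7,8,9,10,12}  (accept∈set)
'c' @ 4: {1,2,3,4,5,6,7,8,9,10,12}  (accept∈set)
end set {1,2,3,4,5,6,7,8,9,10,12} — state 1 in

Answer: ACCEPT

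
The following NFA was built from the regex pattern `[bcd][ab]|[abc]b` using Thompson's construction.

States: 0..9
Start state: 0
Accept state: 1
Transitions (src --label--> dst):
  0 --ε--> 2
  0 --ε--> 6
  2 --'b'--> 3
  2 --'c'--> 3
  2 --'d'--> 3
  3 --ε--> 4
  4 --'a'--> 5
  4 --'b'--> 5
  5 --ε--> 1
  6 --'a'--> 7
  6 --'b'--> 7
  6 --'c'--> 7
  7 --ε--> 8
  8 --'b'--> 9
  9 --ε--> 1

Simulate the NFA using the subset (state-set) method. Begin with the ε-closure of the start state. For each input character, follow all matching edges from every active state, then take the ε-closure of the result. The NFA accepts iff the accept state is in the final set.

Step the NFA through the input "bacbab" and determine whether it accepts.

initial (ε-close {0}): {0,2,6}
'b' @ 1: {3,4,7,8}
'a' @ 2: {1,5}  [accepting]
'c' @ 3: {}  — dead — no transitions
rest 'bab' ignored (set empty)
final: {}; accept 1 not in set

Answer: REJECT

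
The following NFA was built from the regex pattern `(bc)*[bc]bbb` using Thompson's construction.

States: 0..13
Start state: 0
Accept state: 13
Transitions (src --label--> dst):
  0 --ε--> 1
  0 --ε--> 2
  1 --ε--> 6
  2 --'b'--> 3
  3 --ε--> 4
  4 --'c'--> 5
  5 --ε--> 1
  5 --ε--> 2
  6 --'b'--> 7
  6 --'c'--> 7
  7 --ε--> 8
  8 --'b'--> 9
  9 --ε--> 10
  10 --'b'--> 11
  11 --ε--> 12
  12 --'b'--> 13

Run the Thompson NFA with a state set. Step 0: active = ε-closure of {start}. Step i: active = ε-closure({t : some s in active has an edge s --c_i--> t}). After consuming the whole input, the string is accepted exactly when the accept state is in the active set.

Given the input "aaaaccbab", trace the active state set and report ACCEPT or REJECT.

start: ε-closure({0}) = {0,1,2,6}
'a' @ 1: {}  — state set empty
rest 'aaaccbab' ignored (set empty)
after full input: {}  (accept=13 not in)

Answer: REJECT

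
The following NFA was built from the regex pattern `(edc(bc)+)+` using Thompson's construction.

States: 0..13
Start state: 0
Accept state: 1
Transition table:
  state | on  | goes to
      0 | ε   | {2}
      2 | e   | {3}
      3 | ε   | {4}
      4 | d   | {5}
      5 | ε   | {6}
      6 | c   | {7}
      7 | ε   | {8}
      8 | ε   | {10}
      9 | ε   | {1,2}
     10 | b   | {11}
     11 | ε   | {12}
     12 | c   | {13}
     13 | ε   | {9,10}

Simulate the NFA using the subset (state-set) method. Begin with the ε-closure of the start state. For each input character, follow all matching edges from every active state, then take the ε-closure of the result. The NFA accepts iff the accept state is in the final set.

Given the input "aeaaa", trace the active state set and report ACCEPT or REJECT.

start: ε-closure({0}) = {0,2}
'a' @ 1: {}  — no active states
rest 'eaaa' ignored (set empty)
final: {}; accept 1 not in set

Answer: REJECT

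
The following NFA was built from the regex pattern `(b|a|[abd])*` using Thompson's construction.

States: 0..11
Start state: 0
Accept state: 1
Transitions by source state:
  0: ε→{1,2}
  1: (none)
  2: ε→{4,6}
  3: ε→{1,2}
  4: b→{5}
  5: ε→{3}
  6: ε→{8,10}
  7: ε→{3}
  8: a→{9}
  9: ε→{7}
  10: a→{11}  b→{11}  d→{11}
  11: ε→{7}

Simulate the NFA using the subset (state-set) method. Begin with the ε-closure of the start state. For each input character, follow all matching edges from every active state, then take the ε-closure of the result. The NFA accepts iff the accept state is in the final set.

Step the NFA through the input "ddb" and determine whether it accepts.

S₀ = ε-closure({0}) = {0,1,2,4,6,8,10}
'd' @ 1: {1,2,3,4,6,7,8,10,11}  [accepting]
'd' @ 2: {1,2,3,4,6,7,8,10,11}  [accepting]
'b' @ 3: {1,2,3,4,5,6,7,8,10,11}  [accepting]
after full input: {1,2,3,4,5,6,7,8,10,11}  (accept=1 in)

Answer: ACCEPT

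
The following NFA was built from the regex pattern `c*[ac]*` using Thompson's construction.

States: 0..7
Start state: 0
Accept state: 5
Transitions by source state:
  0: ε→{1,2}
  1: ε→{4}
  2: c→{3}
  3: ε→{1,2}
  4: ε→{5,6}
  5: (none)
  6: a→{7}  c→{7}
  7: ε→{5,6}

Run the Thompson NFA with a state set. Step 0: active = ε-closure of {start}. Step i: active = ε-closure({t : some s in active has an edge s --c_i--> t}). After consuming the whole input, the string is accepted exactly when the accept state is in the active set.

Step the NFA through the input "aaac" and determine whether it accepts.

Answer: ACCEPT

Trace:
initial (ε-close {0}): {0,1,2,4,5,6}
'a' @ 1: {5,6,7}  ✓accept
'a' @ 2: {5,6,7}  ✓accept
'a' @ 3: {5,6,7}  ✓accept
'c' @ 4: {5,6,7}  ✓accept
after full input: {5,6,7}  (accept=5 in)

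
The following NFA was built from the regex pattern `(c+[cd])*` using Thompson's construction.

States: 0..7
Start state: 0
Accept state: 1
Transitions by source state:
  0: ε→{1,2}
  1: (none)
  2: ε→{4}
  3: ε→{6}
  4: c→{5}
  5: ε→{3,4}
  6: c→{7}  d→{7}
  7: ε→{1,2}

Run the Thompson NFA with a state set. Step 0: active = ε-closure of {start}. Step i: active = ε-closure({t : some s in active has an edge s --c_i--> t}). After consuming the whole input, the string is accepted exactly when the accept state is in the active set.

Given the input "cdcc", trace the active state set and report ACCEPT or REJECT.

initial (ε-close {0}): {0,1,2,4}
'c' @ 1: {3,4,5,6}
'd' @ 2: {1,2,4,7}  ✓accept
'c' @ 3: {3,4,5,6}
'c' @ 4: {1,2,3,4,5,6,7}  ✓accept
final: {1,2,3,4,5,6,7}; accept 1 in set

Answer: ACCEPT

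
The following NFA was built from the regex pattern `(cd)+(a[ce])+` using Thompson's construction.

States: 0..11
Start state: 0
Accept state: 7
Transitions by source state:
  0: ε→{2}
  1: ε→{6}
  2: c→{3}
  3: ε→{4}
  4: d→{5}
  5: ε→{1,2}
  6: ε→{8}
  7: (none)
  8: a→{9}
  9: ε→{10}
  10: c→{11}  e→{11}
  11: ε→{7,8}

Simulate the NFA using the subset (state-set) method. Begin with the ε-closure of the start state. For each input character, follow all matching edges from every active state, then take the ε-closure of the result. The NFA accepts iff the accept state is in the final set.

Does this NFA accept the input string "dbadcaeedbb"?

start: ε-closure({0}) = {0,2}
'd' @ 1: {}  — no active states
rest 'badcaeedbb' ignored (set empty)
after full input: {}  (accept=7 not in)

Answer: REJECT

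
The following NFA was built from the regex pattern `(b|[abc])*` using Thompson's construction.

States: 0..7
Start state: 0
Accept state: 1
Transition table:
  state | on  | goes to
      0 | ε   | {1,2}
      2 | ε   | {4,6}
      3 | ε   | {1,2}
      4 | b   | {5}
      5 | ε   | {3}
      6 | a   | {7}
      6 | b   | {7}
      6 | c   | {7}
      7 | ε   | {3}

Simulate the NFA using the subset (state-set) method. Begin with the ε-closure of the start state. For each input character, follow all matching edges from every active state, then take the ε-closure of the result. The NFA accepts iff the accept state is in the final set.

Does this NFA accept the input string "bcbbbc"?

Answer: ACCEPT

Trace:
start: ε-closure({0}) = {0,1,2,4,6}
'b' @ 1: {1,2,3,4,5,6,7}  ✓accept
'c' @ 2: {1,2,3,4,6,7}  ✓accept
'b' @ 3: {1,2,3,4,5,6,7}  ✓accept
'b' @ 4: {1,2,3,4,5,6,7}  ✓accept
'b' @ 5: {1,2,3,4,5,6,7}  ✓accept
'c' @ 6: {1,2,3,4,6,7}  ✓accept
end set {1,2,3,4,6,7} — state 1 in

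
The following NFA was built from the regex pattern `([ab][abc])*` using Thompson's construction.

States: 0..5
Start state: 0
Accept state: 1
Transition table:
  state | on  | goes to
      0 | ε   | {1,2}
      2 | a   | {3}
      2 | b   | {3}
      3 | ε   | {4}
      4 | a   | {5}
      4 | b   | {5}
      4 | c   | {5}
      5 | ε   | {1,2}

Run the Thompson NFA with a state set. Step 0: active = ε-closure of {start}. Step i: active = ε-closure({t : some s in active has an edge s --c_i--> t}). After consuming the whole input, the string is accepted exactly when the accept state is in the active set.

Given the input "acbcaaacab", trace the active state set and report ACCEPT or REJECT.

start: ε-closure({0}) = {0,1,2}
'a' @ 1: {3,4}
'c' @ 2: {1,2,5}  (accept∈set)
'b' @ 3: {3,4}
'c' @ 4: {1,2,5}  (accept∈set)
'a' @ 5: {3,4}
'a' @ 6: {1,2,5}  (accept∈set)
'a' @ 7: {3,4}
'c' @ 8: {1,2,5}  (accept∈set)
'a' @ 9: {3,4}
'b' @ 10: {1,2,5}  (accept∈set)
final: {1,2,5}; accept 1 in set

Answer: ACCEPT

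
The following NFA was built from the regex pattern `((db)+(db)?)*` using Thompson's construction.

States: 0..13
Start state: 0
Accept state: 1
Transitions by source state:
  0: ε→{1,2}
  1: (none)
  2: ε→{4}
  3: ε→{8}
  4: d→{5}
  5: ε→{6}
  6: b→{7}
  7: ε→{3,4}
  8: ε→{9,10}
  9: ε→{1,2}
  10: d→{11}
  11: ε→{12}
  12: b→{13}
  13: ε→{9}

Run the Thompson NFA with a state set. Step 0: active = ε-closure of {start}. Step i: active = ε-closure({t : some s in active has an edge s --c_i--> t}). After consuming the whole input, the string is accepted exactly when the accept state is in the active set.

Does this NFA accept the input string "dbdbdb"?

initial (ε-close {0}): {0,1,2,4}
'd' @ 1: {5,6}
'b' @ 2: {1,2,3,4,7,8,9,10}  ✓accept
'd' @ 3: {5,6,11,12}
'b' @ 4: {1,2,3,4,7,8,9,10,13}  ✓accept
'd' @ 5: {5,6,11,12}
'b' @ 6: {1,2,3,4,7,8,9,10,13}  ✓accept
final: {1,2,3,4,7,8,9,10,13}; accept 1 in set

Answer: ACCEPT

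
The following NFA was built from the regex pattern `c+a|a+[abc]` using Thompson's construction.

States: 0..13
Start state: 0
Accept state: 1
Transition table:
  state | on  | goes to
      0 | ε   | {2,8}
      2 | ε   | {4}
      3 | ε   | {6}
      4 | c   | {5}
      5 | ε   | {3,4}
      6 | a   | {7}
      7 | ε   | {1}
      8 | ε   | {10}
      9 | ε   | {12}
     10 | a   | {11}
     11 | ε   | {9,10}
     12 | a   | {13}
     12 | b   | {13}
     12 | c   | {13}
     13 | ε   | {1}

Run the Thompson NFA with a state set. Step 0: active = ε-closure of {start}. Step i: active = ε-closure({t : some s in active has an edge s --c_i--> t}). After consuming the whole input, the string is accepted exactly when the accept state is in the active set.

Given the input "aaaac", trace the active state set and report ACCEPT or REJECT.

Answer: ACCEPT

Steps:
start: ε-closure({0}) = {0,2,4,8,10}
'a' @ 1: {9,10,11,12}
'a' @ 2: {1,9,10,11,12,13}  (accept∈set)
'a' @ 3: {1,9,10,11,12,13}  (accept∈set)
'a' @ 4: {1,9,10,11,12,13}  (accept∈set)
'c' @ 5: {1,13}  (accept∈set)
final: {1,13}; accept 1 in set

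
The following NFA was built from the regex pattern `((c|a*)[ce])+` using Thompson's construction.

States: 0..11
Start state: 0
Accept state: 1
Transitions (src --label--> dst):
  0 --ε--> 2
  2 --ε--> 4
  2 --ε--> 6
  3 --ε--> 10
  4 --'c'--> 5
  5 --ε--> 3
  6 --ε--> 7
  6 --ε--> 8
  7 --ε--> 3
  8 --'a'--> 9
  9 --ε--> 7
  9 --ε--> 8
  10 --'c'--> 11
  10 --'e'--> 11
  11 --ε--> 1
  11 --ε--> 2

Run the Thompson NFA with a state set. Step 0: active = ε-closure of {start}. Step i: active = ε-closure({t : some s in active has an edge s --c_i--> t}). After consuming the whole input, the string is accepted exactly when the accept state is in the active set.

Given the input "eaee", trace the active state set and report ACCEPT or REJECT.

Answer: ACCEPT

Trace:
start: ε-closure({0}) = {0,2,3,4,6,7,8,10}
'e' @ 1: {1,2,3,4,6,7,8,10,11}  (accept∈set)
'a' @ 2: {3,7,8,9,10}
'e' @ 3: {1,2,3,4,6,7,8,10,11}  (accept∈set)
'e' @ 4: {1,2,3,4,6,7,8,10,11}  (accept∈set)
end set {1,2,3,4,6,7,8,10,11} — state 1 in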